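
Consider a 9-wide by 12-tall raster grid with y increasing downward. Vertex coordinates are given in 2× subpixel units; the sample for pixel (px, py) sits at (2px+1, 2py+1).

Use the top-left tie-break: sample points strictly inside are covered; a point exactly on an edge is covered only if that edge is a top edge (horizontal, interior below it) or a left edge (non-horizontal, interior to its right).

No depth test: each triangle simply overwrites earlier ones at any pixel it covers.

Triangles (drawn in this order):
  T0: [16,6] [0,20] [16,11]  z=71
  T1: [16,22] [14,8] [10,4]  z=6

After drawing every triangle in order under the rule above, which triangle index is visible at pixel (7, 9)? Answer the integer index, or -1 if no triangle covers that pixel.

T0:
  2·area = 80  (B↔C swapped to make it positive)
  edge (16, 6)→(16, 11): d=(0,5) right/bottom  bias=-1
  edge (16, 11)→(0, 20): d=(-16,9) right/bottom  bias=-1
  edge (0, 20)→(16, 6): d=(16,-14) top-left  bias=+0
    (7,3)@(15, 7): e=[5,73,2] → #
    (8,3)@(17, 7): e=[-5,55,30] → ·
    (6,4)@(13, 9): e=[15,59,6] → #
    (8,4)@(17, 9): e=[-5,23,62] → ·
    (5,5)@(11, 11): e=[25,45,10] → #
    (8,5)@(17, 11): e=[-5,-9,94] → ·
    (4,6)@(9, 13): e=[35,31,14] → #
    (6,6)@(13, 13): e=[15,-5,70] → ·
    (7,6)@(15, 13): e=[5,-23,98] → ·
    (3,7)@(7, 15): e=[45,17,18] → #
    (4,7)@(9, 15): e=[35,-1,46] → ·
    (5,7)@(11, 15): e=[25,-19,74] → ·
  covered (10 px):
    · · · · · · · · ·
    · · · · · · · · ·
    · · · · · · · · ·
    · · · · · · · # ·
    · · · · · · # # ·
    · · · · · # # # ·
    · · · · # # · · ·
    · · · # · · · · ·
    · · # · · · · · ·
    · · · · · · · · ·
    · · · · · · · · ·
    · · · · · · · · ·
T1:
  2·area = 48  (B↔C swapped to make it positive)
  edge (16, 22)→(10, 4): d=(-6,-18) top-left  bias=+0
  edge (10, 4)→(14, 8): d=(4,4) right/bottom  bias=-1
  edge (14, 8)→(16, 22): d=(2,14) right/bottom  bias=-1
    (3,0)@(7, 1): e=[-36,0,84] → ·  [on edge]
    (4,0)@(9, 1): e=[0,-8,56] → ·  [on edge]
    (6,0)@(13, 1): e=[72,-24,0] → ·  [on edge]
    (4,1)@(9, 3): e=[-12,0,60] → ·  [on edge]
    (5,2)@(11, 5): e=[12,0,36] → ·  [on edge]
    (5,3)@(11, 7): e=[0,8,40] → #  [on edge]
    (6,3)@(13, 7): e=[36,0,12] → ·  [on edge]
    (5,4)@(11, 9): e=[-12,16,44] → ·
    (6,4)@(13, 9): e=[24,8,16] → #
    (7,4)@(15, 9): e=[60,0,-12] → ·  [on edge]
    (6,5)@(13, 11): e=[12,16,20] → #
    (7,5)@(15, 11): e=[48,8,-8] → ·
    (8,5)@(17, 11): e=[84,0,-36] → ·  [on edge]
    (6,6)@(13, 13): e=[0,24,24] → #  [on edge]
    (7,7)@(15, 15): e=[24,24,0] → ·  [on edge]
    (7,9)@(15, 19): e=[0,40,8] → #  [on edge]
  covered (6 px):
    · · · · · · · · ·
    · · · · · · · · ·
    · · · · · · · · ·
    · · · · · # · · ·
    · · · · · · # · ·
    · · · · · · # · ·
    · · · · · · # · ·
    · · · · · · · · ·
    · · · · · · · # ·
    · · · · · · · # ·
    · · · · · · · · ·
    · · · · · · · · ·

Z-buffer (winner per pixel, '.' = empty):
  . . . . . . . . .
  . . . . . . . . .
  . . . . . . . . .
  . . . . . 1 . 0 .
  . . . . . . 1 0 .
  . . . . . 0 1 0 .
  . . . . 0 0 1 . .
  . . . 0 . . . . .
  . . 0 . . . . 1 .
  . . . . . . . 1 .
  . . . . . . . . .
  . . . . . . . . .

Result: 1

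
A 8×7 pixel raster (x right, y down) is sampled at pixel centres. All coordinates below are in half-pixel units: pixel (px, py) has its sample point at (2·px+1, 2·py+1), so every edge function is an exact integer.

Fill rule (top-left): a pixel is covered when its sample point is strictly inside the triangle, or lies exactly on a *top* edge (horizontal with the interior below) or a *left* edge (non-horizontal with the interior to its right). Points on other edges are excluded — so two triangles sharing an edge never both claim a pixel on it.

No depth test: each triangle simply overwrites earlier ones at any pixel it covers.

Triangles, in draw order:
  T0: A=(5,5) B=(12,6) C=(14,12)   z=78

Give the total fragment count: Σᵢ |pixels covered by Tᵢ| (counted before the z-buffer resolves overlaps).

T0:
  2·area = 40
  edge (5, 5)→(12, 6): d=(7,1) right/bottom  bias=-1
  edge (12, 6)→(14, 12): d=(2,6) right/bottom  bias=-1
  edge (14, 12)→(5, 5): d=(-9,-7) top-left  bias=+0
    (5,1)@(11, 3): e=[-20,0,60] → ·  [on edge]
    (2,2)@(5, 5): e=[0,40,0] → ·  [on edge]
    (4,3)@(9, 7): e=[10,20,10] → █
    (5,3)@(11, 7): e=[8,8,24] → █
    (6,3)@(13, 7): e=[6,-4,38] → ·
    (4,4)@(9, 9): e=[24,24,-8] → ·
    (5,4)@(11, 9): e=[22,12,6] → █
    (6,4)@(13, 9): e=[20,0,20] → ·  [on edge]
    (5,5)@(11, 11): e=[36,16,-12] → ·
    (6,5)@(13, 11): e=[34,4,2] → █
    (7,5)@(15, 11): e=[32,-8,16] → ·
    (6,6)@(13, 13): e=[48,8,-16] → ·
  covered (4 px):
    · · · · · · · ·
    · · · · · · · ·
    · · · · · · · ·
    · · · · █ █ · ·
    · · · · · █ · ·
    · · · · · · █ ·
    · · · · · · · ·

Result: 4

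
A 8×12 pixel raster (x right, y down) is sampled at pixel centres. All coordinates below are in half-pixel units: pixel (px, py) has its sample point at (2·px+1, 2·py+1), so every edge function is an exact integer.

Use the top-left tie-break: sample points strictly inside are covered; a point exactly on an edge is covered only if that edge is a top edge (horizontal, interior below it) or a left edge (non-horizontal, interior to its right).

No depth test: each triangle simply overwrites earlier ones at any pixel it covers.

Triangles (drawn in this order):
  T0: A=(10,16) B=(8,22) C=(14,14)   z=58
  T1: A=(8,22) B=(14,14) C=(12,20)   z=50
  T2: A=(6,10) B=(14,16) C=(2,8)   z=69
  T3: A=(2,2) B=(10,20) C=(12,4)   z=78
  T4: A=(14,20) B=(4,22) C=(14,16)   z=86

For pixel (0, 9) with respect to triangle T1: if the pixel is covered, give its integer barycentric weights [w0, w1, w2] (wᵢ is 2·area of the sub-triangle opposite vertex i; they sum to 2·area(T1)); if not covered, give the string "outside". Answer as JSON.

T0:
  2·area = 20  (B↔C swapped to make it positive)
  edge (10, 16)→(14, 14): d=(4,-2) top-left  bias=+0
  edge (14, 14)→(8, 22): d=(-6,8) right/bottom  bias=-1
  edge (8, 22)→(10, 16): d=(2,-6) top-left  bias=+0
    (7,0)@(15, 1): e=[-50,70,0] → ·  [on edge]
    (6,3)@(13, 7): e=[-30,50,0] → ·  [on edge]
    (5,6)@(11, 13): e=[-10,30,0] → ·  [on edge]
    (6,7)@(13, 15): e=[2,2,16] → #
    (7,7)@(15, 15): e=[6,-14,28] → ·
    (5,8)@(11, 17): e=[6,6,8] → #
    (6,8)@(13, 17): e=[10,-10,20] → ·
    (4,9)@(9, 19): e=[10,10,0] → #  [on edge]
    (5,9)@(11, 19): e=[14,-6,12] → ·
    (4,10)@(9, 21): e=[18,-2,4] → ·
  covered (3 px):
    · · · · · · · ·
    · · · · · · · ·
    · · · · · · · ·
    · · · · · · · ·
    · · · · · · · ·
    · · · · · · · ·
    · · · · · · · ·
    · · · · · · # ·
    · · · · · # · ·
    · · · · # · · ·
    · · · · · · · ·
    · · · · · · · ·
T1:
  2·area = 20
  edge (8, 22)→(14, 14): d=(6,-8) top-left  bias=+0
  edge (14, 14)→(12, 20): d=(-2,6) right/bottom  bias=-1
  edge (12, 20)→(8, 22): d=(-4,2) right/bottom  bias=-1
    (7,5)@(15, 11): e=[-10,0,30] → ·  [on edge]
    (6,8)@(13, 17): e=[10,0,10] → ·  [on edge]
    (5,9)@(11, 19): e=[6,8,6] → #
    (6,9)@(13, 19): e=[22,-4,2] → ·
    (4,10)@(9, 21): e=[2,16,2] → #
    (5,10)@(11, 21): e=[18,4,-2] → ·
    (4,11)@(9, 23): e=[14,12,-6] → ·
    (5,11)@(11, 23): e=[30,0,-10] → ·  [on edge]
  covered (2 px):
    · · · · · · · ·
    · · · · · · · ·
    · · · · · · · ·
    · · · · · · · ·
    · · · · · · · ·
    · · · · · · · ·
    · · · · · · · ·
    · · · · · · · ·
    · · · · · · · ·
    · · · · · # · ·
    · · · · # · · ·
    · · · · · · · ·
T2:
  2·area = 8
  edge (6, 10)→(14, 16): d=(8,6) right/bottom  bias=-1
  edge (14, 16)→(2, 8): d=(-12,-8) top-left  bias=+0
  edge (2, 8)→(6, 10): d=(4,2) right/bottom  bias=-1
    (3,5)@(7, 11): e=[2,4,2] → #
    (4,5)@(9, 11): e=[-10,20,-2] → ·
    (3,6)@(7, 13): e=[18,-20,10] → ·
  covered (1 px):
    · · · · · · · ·
    · · · · · · · ·
    · · · · · · · ·
    · · · · · · · ·
    · · · · · · · ·
    · · · # · · · ·
    · · · · · · · ·
    · · · · · · · ·
    · · · · · · · ·
    · · · · · · · ·
    · · · · · · · ·
    · · · · · · · ·
T3:
  2·area = 164  (B↔C swapped to make it positive)
  edge (2, 2)→(12, 4): d=(10,2) right/bottom  bias=-1
  edge (12, 4)→(10, 20): d=(-2,16) right/bottom  bias=-1
  edge (10, 20)→(2, 2): d=(-8,-18) top-left  bias=+0
    (1,1)@(3, 3): e=[8,146,10] → #
    (2,1)@(5, 3): e=[4,114,46] → #
    (3,1)@(7, 3): e=[0,82,82] → ·  [on edge]
    (1,2)@(3, 5): e=[28,142,-6] → ·
    (2,2)@(5, 5): e=[24,110,30] → #
    (3,2)@(7, 5): e=[20,78,66] → #
    (4,2)@(9, 5): e=[16,46,102] → #
    (5,2)@(11, 5): e=[12,14,138] → #
    (6,2)@(13, 5): e=[8,-18,174] → ·
    (2,3)@(5, 7): e=[44,106,14] → #
    (6,3)@(13, 7): e=[28,-22,158] → ·
    (2,4)@(5, 9): e=[64,102,-2] → ·
  covered (20 px):
    · · · · · · · ·
    · # # · · · · ·
    · · # # # # · ·
    · · # # # # · ·
    · · · # # # · ·
    · · · # # # · ·
    · · · # # · · ·
    · · · · # · · ·
    · · · · # · · ·
    · · · · · · · ·
    · · · · · · · ·
    · · · · · · · ·
T4:
  2·area = 40
  edge (14, 20)→(4, 22): d=(-10,2) right/bottom  bias=-1
  edge (4, 22)→(14, 16): d=(10,-6) top-left  bias=+0
  edge (14, 16)→(14, 20): d=(0,4) right/bottom  bias=-1
    (6,8)@(13, 17): e=[32,4,4] → #
    (7,8)@(15, 17): e=[28,16,-4] → ·
    (4,9)@(9, 19): e=[20,0,20] → #  [on edge]
    (5,9)@(11, 19): e=[16,12,12] → #
    (7,9)@(15, 19): e=[8,36,-4] → ·
    (3,10)@(7, 21): e=[4,8,28] → #
    (4,10)@(9, 21): e=[0,20,20] → ·  [on edge]
    (5,10)@(11, 21): e=[-4,32,12] → ·
    (6,10)@(13, 21): e=[-8,44,4] → ·
    (3,11)@(7, 23): e=[-16,28,28] → ·
  covered (5 px):
    · · · · · · · ·
    · · · · · · · ·
    · · · · · · · ·
    · · · · · · · ·
    · · · · · · · ·
    · · · · · · · ·
    · · · · · · · ·
    · · · · · · · ·
    · · · · · · # ·
    · · · · # # # ·
    · · · # · · · ·
    · · · · · · · ·

Result: "outside"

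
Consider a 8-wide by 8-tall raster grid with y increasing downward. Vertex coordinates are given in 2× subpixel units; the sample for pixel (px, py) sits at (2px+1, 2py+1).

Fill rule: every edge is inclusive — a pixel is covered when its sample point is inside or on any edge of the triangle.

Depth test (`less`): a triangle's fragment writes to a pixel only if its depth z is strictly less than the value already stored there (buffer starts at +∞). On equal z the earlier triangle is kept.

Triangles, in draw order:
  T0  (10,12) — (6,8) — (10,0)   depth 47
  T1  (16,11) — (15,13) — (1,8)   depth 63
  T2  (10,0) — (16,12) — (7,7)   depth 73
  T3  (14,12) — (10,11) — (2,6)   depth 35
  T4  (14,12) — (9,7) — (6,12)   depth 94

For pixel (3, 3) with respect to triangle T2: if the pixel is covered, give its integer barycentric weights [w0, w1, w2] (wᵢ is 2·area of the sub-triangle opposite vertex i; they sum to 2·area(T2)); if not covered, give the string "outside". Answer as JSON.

T0:
  2·area = 48
  edge (10, 12)→(6, 8): d=(-4,-4) inclusive
  edge (6, 8)→(10, 0): d=(4,-8) inclusive
  edge (10, 0)→(10, 12): d=(0,12) inclusive
    (0,1)@(1, 3): e=[0,-60,108] → ·  [on edge]
    (4,1)@(9, 3): e=[32,4,12] → #
    (5,1)@(11, 3): e=[40,20,-12] → ·
    (1,2)@(3, 5): e=[0,-36,84] → ·  [on edge]
    (4,2)@(9, 5): e=[24,12,12] → #
    (5,2)@(11, 5): e=[32,28,-12] → ·
    (2,3)@(5, 7): e=[0,-12,60] → ·  [on edge]
    (3,3)@(7, 7): e=[8,4,36] → #
    (5,3)@(11, 7): e=[24,36,-12] → ·
    (3,4)@(7, 9): e=[0,12,36] → #  [on edge]
    (5,4)@(11, 9): e=[16,44,-12] → ·
    (3,5)@(7, 11): e=[-8,20,36] → ·
    (4,5)@(9, 11): e=[0,36,12] → #  [on edge]
    (5,6)@(11, 13): e=[0,60,-12] → ·  [on edge]
    (6,7)@(13, 15): e=[0,84,-36] → ·  [on edge]
  covered (7 px):
    · · · · · · · ·
    · · · · # · · ·
    · · · · # · · ·
    · · · # # · · ·
    · · · # # · · ·
    · · · · # · · ·
    · · · · · · · ·
    · · · · · · · ·
T1:
  2·area = 33
  edge (16, 11)→(15, 13): d=(-1,2) inclusive
  edge (15, 13)→(1, 8): d=(-14,-5) inclusive
  edge (1, 8)→(16, 11): d=(15,3) inclusive
    (2,4)@(5, 9): e=[24,6,3] → #
    (3,4)@(7, 9): e=[20,16,-3] → ·
    (2,5)@(5, 11): e=[22,-22,33] → ·
    (5,5)@(11, 11): e=[10,8,15] → #
    (6,5)@(13, 11): e=[6,18,9] → #
    (7,5)@(15, 11): e=[2,28,3] → #
    (5,6)@(11, 13): e=[8,-20,45] → ·
    (6,6)@(13, 13): e=[4,-10,39] → ·
    (7,6)@(15, 13): e=[0,0,33] → #  [on edge]
    (7,7)@(15, 15): e=[-2,-28,63] → ·
  covered (5 px):
    · · · · · · · ·
    · · · · · · · ·
    · · · · · · · ·
    · · · · · · · ·
    · · # · · · · ·
    · · · · · # # #
    · · · · · · · #
    · · · · · · · ·
T2:
  2·area = 78
  edge (10, 0)→(16, 12): d=(6,12) inclusive
  edge (16, 12)→(7, 7): d=(-9,-5) inclusive
  edge (7, 7)→(10, 0): d=(3,-7) inclusive
    (4,1)@(9, 3): e=[30,46,2] → #
    (5,1)@(11, 3): e=[6,56,16] → #
    (6,1)@(13, 3): e=[-18,66,30] → ·
    (4,2)@(9, 5): e=[42,28,8] → #
    (6,2)@(13, 5): e=[-6,48,36] → ·
    (3,3)@(7, 7): e=[78,0,0] → #  [on edge]
    (6,3)@(13, 7): e=[6,30,42] → #
    (7,3)@(15, 7): e=[-18,40,56] → ·
    (3,4)@(7, 9): e=[90,-18,6] → ·
    (4,4)@(9, 9): e=[66,-8,20] → ·
    (5,4)@(11, 9): e=[42,2,34] → #
    (7,4)@(15, 9): e=[-6,22,62] → ·
  covered (11 px):
    · · · · · · · ·
    · · · · # # · ·
    · · · · # # · ·
    · · · # # # # ·
    · · · · · # # ·
    · · · · · · · #
    · · · · · · · ·
    · · · · · · · ·
T3:
  2·area = 12
  edge (14, 12)→(10, 11): d=(-4,-1) inclusive
  edge (10, 11)→(2, 6): d=(-8,-5) inclusive
  edge (2, 6)→(14, 12): d=(12,6) inclusive
    (3,4)@(7, 9): e=[5,1,6] → #
    (4,4)@(9, 9): e=[7,11,-6] → ·
    (3,5)@(7, 11): e=[-3,-15,30] → ·
    (5,5)@(11, 11): e=[1,5,6] → #
    (6,5)@(13, 11): e=[3,15,-6] → ·
    (5,6)@(11, 13): e=[-7,-11,30] → ·
  covered (2 px):
    · · · · · · · ·
    · · · · · · · ·
    · · · · · · · ·
    · · · · · · · ·
    · · · # · · · ·
    · · · · · # · ·
    · · · · · · · ·
    · · · · · · · ·
T4:
  2·area = 40  (B↔C swapped to make it positive)
  edge (14, 12)→(6, 12): d=(-8,0) inclusive
  edge (6, 12)→(9, 7): d=(3,-5) inclusive
  edge (9, 7)→(14, 12): d=(5,5) inclusive
    (1,0)@(3, 1): e=[88,-48,0] → ·  [on edge]
    (2,1)@(5, 3): e=[72,-32,0] → ·  [on edge]
    (3,2)@(7, 5): e=[56,-16,0] → ·  [on edge]
    (4,3)@(9, 7): e=[40,0,0] → #  [on edge]
    (5,3)@(11, 7): e=[40,10,-10] → ·
    (4,4)@(9, 9): e=[24,6,10] → #
    (5,4)@(11, 9): e=[24,16,0] → #  [on edge]
    (6,4)@(13, 9): e=[24,26,-10] → ·
    (3,5)@(7, 11): e=[8,2,30] → #
    (6,5)@(13, 11): e=[8,32,0] → #  [on edge]
    (7,5)@(15, 11): e=[8,42,-10] → ·
    (3,6)@(7, 13): e=[-8,8,40] → ·
    (7,6)@(15, 13): e=[-8,48,0] → ·  [on edge]
  covered (7 px):
    · · · · · · · ·
    · · · · · · · ·
    · · · · · · · ·
    · · · · # · · ·
    · · · · # # · ·
    · · · # # # # ·
    · · · · · · · ·
    · · · · · · · ·

Final: [0,0,78]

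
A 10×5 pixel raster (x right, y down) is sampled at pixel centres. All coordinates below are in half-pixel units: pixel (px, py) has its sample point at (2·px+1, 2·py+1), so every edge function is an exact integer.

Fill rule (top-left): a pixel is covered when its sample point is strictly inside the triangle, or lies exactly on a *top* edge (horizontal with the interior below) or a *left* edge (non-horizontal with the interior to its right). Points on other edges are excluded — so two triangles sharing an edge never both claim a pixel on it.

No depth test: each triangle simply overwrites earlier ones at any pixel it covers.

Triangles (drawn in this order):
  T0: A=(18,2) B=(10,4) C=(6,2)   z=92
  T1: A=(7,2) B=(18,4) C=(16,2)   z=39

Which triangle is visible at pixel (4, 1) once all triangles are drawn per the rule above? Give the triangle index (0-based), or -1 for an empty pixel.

T0:
  2·area = 24
  edge (18, 2)→(10, 4): d=(-8,2) right/bottom  bias=-1
  edge (10, 4)→(6, 2): d=(-4,-2) top-left  bias=+0
  edge (6, 2)→(18, 2): d=(12,0) top-left  bias=+0
    (4,1)@(9, 3): e=[10,2,12] → █
    (5,1)@(11, 3): e=[6,6,12] → █
    (6,1)@(13, 3): e=[2,10,12] → █
    (7,1)@(15, 3): e=[-2,14,12] → ·
    (4,2)@(9, 5): e=[-6,-6,36] → ·
    (5,2)@(11, 5): e=[-10,-2,36] → ·
    (6,2)@(13, 5): e=[-14,2,36] → ·
  covered (3 px):
    · · · · · · · · · ·
    · · · · █ █ █ · · ·
    · · · · · · · · · ·
    · · · · · · · · · ·
    · · · · · · · · · ·
T1:
  2·area = 18  (B↔C swapped to make it positive)
  edge (7, 2)→(16, 2): d=(9,0) top-left  bias=+0
  edge (16, 2)→(18, 4): d=(2,2) right/bottom  bias=-1
  edge (18, 4)→(7, 2): d=(-11,-2) top-left  bias=+0
    (7,0)@(15, 1): e=[-9,0,27] → ·  [on edge]
    (6,1)@(13, 3): e=[9,8,1] → █
    (7,1)@(15, 3): e=[9,4,5] → █
    (8,1)@(17, 3): e=[9,0,9] → ·  [on edge]
    (6,2)@(13, 5): e=[27,12,-21] → ·
    (7,2)@(15, 5): e=[27,8,-17] → ·
    (9,2)@(19, 5): e=[27,0,-9] → ·  [on edge]
  covered (2 px):
    · · · · · · · · · ·
    · · · · · · █ █ · ·
    · · · · · · · · · ·
    · · · · · · · · · ·
    · · · · · · · · · ·

Z-buffer (winner per pixel, '.' = empty):
  . . . . . . . . . .
  . . . . 0 0 1 1 . .
  . . . . . . . . . .
  . . . . . . . . . .
  . . . . . . . . . .

Answer: 0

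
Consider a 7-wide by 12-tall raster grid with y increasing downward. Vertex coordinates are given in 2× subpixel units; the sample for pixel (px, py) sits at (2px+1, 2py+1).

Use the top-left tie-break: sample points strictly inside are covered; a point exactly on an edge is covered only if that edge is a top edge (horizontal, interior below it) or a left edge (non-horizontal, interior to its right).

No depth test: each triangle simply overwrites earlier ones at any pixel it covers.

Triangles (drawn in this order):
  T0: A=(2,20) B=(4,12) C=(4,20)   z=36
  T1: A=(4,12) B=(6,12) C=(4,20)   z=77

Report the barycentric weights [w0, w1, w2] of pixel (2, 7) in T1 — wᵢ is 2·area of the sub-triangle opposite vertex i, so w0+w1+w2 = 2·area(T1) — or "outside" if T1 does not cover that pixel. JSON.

T0:
  2·area = 16
  edge (2, 20)→(4, 12): d=(2,-8) top-left  bias=+0
  edge (4, 12)→(4, 20): d=(0,8) right/bottom  bias=-1
  edge (4, 20)→(2, 20): d=(-2,0) right/bottom  bias=-1
    (1,8)@(3, 17): e=[2,8,6] → █
    (2,8)@(5, 17): e=[18,-8,6] → ·
    (1,9)@(3, 19): e=[6,8,2] → █
    (2,9)@(5, 19): e=[22,-8,2] → ·
    (1,10)@(3, 21): e=[10,8,-2] → ·
  covered (2 px):
    · · · · · · ·
    · · · · · · ·
    · · · · · · ·
    · · · · · · ·
    · · · · · · ·
    · · · · · · ·
    · · · · · · ·
    · · · · · · ·
    · █ · · · · ·
    · █ · · · · ·
    · · · · · · ·
    · · · · · · ·
T1:
  2·area = 16
  edge (4, 12)→(6, 12): d=(2,0) top-left  bias=+0
  edge (6, 12)→(4, 20): d=(-2,8) right/bottom  bias=-1
  edge (4, 20)→(4, 12): d=(0,-8) top-left  bias=+0
    (2,6)@(5, 13): e=[2,6,8] → █
    (3,6)@(7, 13): e=[2,-10,24] → ·
    (2,7)@(5, 15): e=[6,2,8] → █
    (3,7)@(7, 15): e=[6,-14,24] → ·
    (2,8)@(5, 17): e=[10,-2,8] → ·
  covered (2 px):
    · · · · · · ·
    · · · · · · ·
    · · · · · · ·
    · · · · · · ·
    · · · · · · ·
    · · · · · · ·
    · · █ · · · ·
    · · █ · · · ·
    · · · · · · ·
    · · · · · · ·
    · · · · · · ·
    · · · · · · ·

Final: [2,8,6]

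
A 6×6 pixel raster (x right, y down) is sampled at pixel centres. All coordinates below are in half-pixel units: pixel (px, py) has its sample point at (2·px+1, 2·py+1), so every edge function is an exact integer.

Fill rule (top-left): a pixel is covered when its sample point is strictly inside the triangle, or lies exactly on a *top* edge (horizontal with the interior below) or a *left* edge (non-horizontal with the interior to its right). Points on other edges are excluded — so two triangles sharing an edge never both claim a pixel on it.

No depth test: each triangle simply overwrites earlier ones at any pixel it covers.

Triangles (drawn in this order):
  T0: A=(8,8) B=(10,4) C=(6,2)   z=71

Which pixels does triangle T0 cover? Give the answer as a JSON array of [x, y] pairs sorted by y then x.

T0:
  2·area = 20  (B↔C swapped to make it positive)
  edge (8, 8)→(6, 2): d=(-2,-6) top-left  bias=+0
  edge (6, 2)→(10, 4): d=(4,2) right/bottom  bias=-1
  edge (10, 4)→(8, 8): d=(-2,4) right/bottom  bias=-1
    (3,1)@(7, 3): e=[4,2,14] → #
    (4,1)@(9, 3): e=[16,-2,6] → ·
    (3,2)@(7, 5): e=[0,10,10] → #  [on edge]
    (4,2)@(9, 5): e=[12,6,2] → #
    (5,2)@(11, 5): e=[24,2,-6] → ·
    (3,3)@(7, 7): e=[-4,18,6] → ·
    (4,3)@(9, 7): e=[8,14,-2] → ·
    (4,5)@(9, 11): e=[0,30,-10] → ·  [on edge]
  covered (3 px):
    · · · · · ·
    · · · # · ·
    · · · # # ·
    · · · · · ·
    · · · · · ·
    · · · · · ·

Final: [[3,1],[3,2],[4,2]]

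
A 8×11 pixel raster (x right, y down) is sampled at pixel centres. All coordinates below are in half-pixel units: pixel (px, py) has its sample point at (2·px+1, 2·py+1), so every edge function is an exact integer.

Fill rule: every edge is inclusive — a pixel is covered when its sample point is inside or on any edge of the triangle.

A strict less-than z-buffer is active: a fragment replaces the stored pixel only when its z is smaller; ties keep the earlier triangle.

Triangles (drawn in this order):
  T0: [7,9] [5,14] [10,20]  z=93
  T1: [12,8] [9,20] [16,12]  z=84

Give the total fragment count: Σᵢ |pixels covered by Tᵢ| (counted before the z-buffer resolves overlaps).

T0:
  2·area = 37  (B↔C swapped to make it positive)
  edge (7, 9)→(10, 20): d=(3,11) inclusive
  edge (10, 20)→(5, 14): d=(-5,-6) inclusive
  edge (5, 14)→(7, 9): d=(2,-5) inclusive
    (3,4)@(7, 9): e=[0,37,0] → X  [on edge]
    (4,4)@(9, 9): e=[-22,49,10] → .
    (3,5)@(7, 11): e=[6,27,4] → X
    (4,5)@(9, 11): e=[-16,39,14] → .
    (3,6)@(7, 13): e=[12,17,8] → X
    (4,6)@(9, 13): e=[-10,29,18] → .
    (3,7)@(7, 15): e=[18,7,12] → X
    (4,7)@(9, 15): e=[-4,19,22] → .
    (3,8)@(7, 17): e=[24,-3,16] → .
    (4,8)@(9, 17): e=[2,9,26] → X
    (5,8)@(11, 17): e=[-20,21,36] → .
    (1,9)@(3, 19): e=[74,-37,0] → .  [on edge]
  covered (5 px):
    . . . . . . . .
    . . . . . . . .
    . . . . . . . .
    . . . . . . . .
    . . . X . . . .
    . . . X . . . .
    . . . X . . . .
    . . . X . . . .
    . . . . X . . .
    . . . . . . . .
    . . . . . . . .
T1:
  2·area = 60  (B↔C swapped to make it positive)
  edge (12, 8)→(16, 12): d=(4,4) inclusive
  edge (16, 12)→(9, 20): d=(-7,8) inclusive
  edge (9, 20)→(12, 8): d=(3,-12) inclusive
    (2,0)@(5, 1): e=[0,165,-105] → .  [on edge]
    (3,1)@(7, 3): e=[0,135,-75] → .  [on edge]
    (4,2)@(9, 5): e=[0,105,-45] → .  [on edge]
    (5,3)@(11, 7): e=[0,75,-15] → .  [on edge]
    (6,4)@(13, 9): e=[0,45,15] → X  [on edge]
    (7,4)@(15, 9): e=[-8,29,39] → .
    (6,5)@(13, 11): e=[8,31,21] → X
    (7,5)@(15, 11): e=[0,15,45] → X  [on edge]
    (5,6)@(11, 13): e=[24,33,3] → X
    (5,7)@(11, 15): e=[32,19,9] → X
    (7,7)@(15, 15): e=[16,-13,57] → .
    (5,8)@(11, 17): e=[40,5,15] → X
  covered (9 px):
    . . . . . . . .
    . . . . . . . .
    . . . . . . . .
    . . . . . . . .
    . . . . . . X .
    . . . . . . X X
    . . . . . X X X
    . . . . . X X .
    . . . . . X . .
    . . . . . . . .
    . . . . . . . .

Result: 14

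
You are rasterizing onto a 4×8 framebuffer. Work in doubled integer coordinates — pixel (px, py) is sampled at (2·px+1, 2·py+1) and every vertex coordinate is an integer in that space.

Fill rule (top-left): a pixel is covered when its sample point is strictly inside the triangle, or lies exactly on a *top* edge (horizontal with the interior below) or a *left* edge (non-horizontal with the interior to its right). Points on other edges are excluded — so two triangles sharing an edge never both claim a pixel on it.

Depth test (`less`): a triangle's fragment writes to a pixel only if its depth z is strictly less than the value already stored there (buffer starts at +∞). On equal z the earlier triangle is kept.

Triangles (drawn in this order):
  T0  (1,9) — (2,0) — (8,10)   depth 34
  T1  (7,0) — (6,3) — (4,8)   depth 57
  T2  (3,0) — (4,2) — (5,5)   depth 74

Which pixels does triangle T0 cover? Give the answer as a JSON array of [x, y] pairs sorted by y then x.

T0:
  2·area = 64
  edge (1, 9)→(2, 0): d=(1,-9) top-left  bias=+0
  edge (2, 0)→(8, 10): d=(6,10) right/bottom  bias=-1
  edge (8, 10)→(1, 9): d=(-7,-1) top-left  bias=+0
    (1,1)@(3, 3): e=[12,8,44] → █
    (2,1)@(5, 3): e=[30,-12,46] → ·
    (1,2)@(3, 5): e=[14,20,30] → █
    (2,2)@(5, 5): e=[32,0,32] → ·  [on edge]
    (1,3)@(3, 7): e=[16,32,16] → █
    (2,3)@(5, 7): e=[34,12,18] → █
    (3,3)@(7, 7): e=[52,-8,20] → ·
    (0,4)@(1, 9): e=[0,64,0] → █  [on edge]
    (3,4)@(7, 9): e=[54,4,6] → █
    (0,5)@(1, 11): e=[2,76,-14] → ·
    (1,5)@(3, 11): e=[20,56,-12] → ·
    (2,5)@(5, 11): e=[38,36,-10] → ·
  covered (8 px):
    · · · ·
    · █ · ·
    · █ · ·
    · █ █ ·
    █ █ █ █
    · · · ·
    · · · ·
    · · · ·
T1:
  2·area = 1
  edge (7, 0)→(6, 3): d=(-1,3) right/bottom  bias=-1
  edge (6, 3)→(4, 8): d=(-2,5) right/bottom  bias=-1
  edge (4, 8)→(7, 0): d=(3,-8) top-left  bias=+0
  covered (0 px):
    · · · ·
    · · · ·
    · · · ·
    · · · ·
    · · · ·
    · · · ·
    · · · ·
    · · · ·
T2:
  2·area = 1
  edge (3, 0)→(4, 2): d=(1,2) right/bottom  bias=-1
  edge (4, 2)→(5, 5): d=(1,3) right/bottom  bias=-1
  edge (5, 5)→(3, 0): d=(-2,-5) top-left  bias=+0
    (2,2)@(5, 5): e=[1,0,0] → ·  [on edge]
    (3,5)@(7, 11): e=[3,0,-2] → ·  [on edge]
  covered (0 px):
    · · · ·
    · · · ·
    · · · ·
    · · · ·
    · · · ·
    · · · ·
    · · · ·
    · · · ·

Result: [[1,1],[1,2],[1,3],[2,3],[0,4],[1,4],[2,4],[3,4]]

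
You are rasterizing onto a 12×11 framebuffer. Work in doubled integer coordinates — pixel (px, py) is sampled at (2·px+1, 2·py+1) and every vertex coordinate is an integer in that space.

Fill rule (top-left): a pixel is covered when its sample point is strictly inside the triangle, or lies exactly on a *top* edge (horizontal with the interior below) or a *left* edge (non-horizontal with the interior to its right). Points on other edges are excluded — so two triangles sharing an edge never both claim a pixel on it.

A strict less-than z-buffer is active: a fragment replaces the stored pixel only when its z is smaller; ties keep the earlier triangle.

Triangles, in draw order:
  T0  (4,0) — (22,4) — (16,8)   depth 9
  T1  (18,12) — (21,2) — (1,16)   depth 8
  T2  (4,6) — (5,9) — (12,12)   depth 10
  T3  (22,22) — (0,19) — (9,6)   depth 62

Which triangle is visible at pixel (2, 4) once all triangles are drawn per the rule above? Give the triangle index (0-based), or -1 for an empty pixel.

T0:
  2·area = 96
  edge (4, 0)→(22, 4): d=(18,4) right/bottom  bias=-1
  edge (22, 4)→(16, 8): d=(-6,4) right/bottom  bias=-1
  edge (16, 8)→(4, 0): d=(-12,-8) top-left  bias=+0
    (3,0)@(7, 1): e=[6,78,12] → █
    (4,0)@(9, 1): e=[-2,70,28] → ·
    (3,1)@(7, 3): e=[42,66,-12] → ·
    (4,1)@(9, 3): e=[34,58,4] → █
    (5,1)@(11, 3): e=[26,50,20] → █
    (6,1)@(13, 3): e=[18,42,36] → █
    (7,1)@(15, 3): e=[10,34,52] → █
    (8,1)@(17, 3): e=[2,26,68] → █
    (9,1)@(19, 3): e=[-6,18,84] → ·
    (4,2)@(9, 5): e=[70,46,-20] → ·
    (5,2)@(11, 5): e=[62,38,-4] → ·
    (6,2)@(13, 5): e=[54,30,12] → █
  covered (12 px):
    · · · █ · · · · · · · ·
    · · · · █ █ █ █ █ · · ·
    · · · · · · █ █ █ █ · ·
    · · · · · · · █ █ · · ·
    · · · · · · · · · · · ·
    · · · · · · · · · · · ·
    · · · · · · · · · · · ·
    · · · · · · · · · · · ·
    · · · · · · · · · · · ·
    · · · · · · · · · · · ·
    · · · · · · · · · · · ·
T1:
  2·area = 158  (B↔C swapped to make it positive)
  edge (18, 12)→(1, 16): d=(-17,4) right/bottom  bias=-1
  edge (1, 16)→(21, 2): d=(20,-14) top-left  bias=+0
  edge (21, 2)→(18, 12): d=(-3,10) right/bottom  bias=-1
    (8,2)@(17, 5): e=[123,4,31] → █
    (9,2)@(19, 5): e=[115,32,11] → █
    (10,2)@(21, 5): e=[107,60,-9] → ·
    (7,3)@(15, 7): e=[97,16,45] → █
    (10,3)@(21, 7): e=[73,100,-15] → ·
    (5,4)@(11, 9): e=[79,0,79] → █  [on edge]
    (6,4)@(13, 9): e=[71,28,59] → █
    (9,4)@(19, 9): e=[47,112,-1] → ·
    (4,5)@(9, 11): e=[53,12,93] → █
    (9,5)@(19, 11): e=[13,152,-7] → ·
    (3,6)@(7, 13): e=[27,24,107] → █
    (7,6)@(15, 13): e=[-5,136,27] → ·
  covered (20 px):
    · · · · · · · · · · · ·
    · · · · · · · · · · · ·
    · · · · · · · · █ █ · ·
    · · · · · · · █ █ █ · ·
    · · · · · █ █ █ █ · · ·
    · · · · █ █ █ █ █ · · ·
    · · · █ █ █ █ · · · · ·
    · █ █ · · · · · · · · ·
    · · · · · · · · · · · ·
    · · · · · · · · · · · ·
    · · · · · · · · · · · ·
T2:
  2·area = 18  (B↔C swapped to make it positive)
  edge (4, 6)→(12, 12): d=(8,6) right/bottom  bias=-1
  edge (12, 12)→(5, 9): d=(-7,-3) top-left  bias=+0
  edge (5, 9)→(4, 6): d=(-1,-3) top-left  bias=+0
    (1,1)@(3, 3): e=[-18,36,0] → ·  [on edge]
    (2,3)@(5, 7): e=[2,14,2] → █
    (3,3)@(7, 7): e=[-10,20,8] → ·
    (2,4)@(5, 9): e=[18,0,0] → █  [on edge]
    (3,4)@(7, 9): e=[6,6,6] → █
    (4,4)@(9, 9): e=[-6,12,12] → ·
    (2,5)@(5, 11): e=[34,-14,-2] → ·
    (3,5)@(7, 11): e=[22,-8,4] → ·
    (3,7)@(7, 15): e=[54,-36,0] → ·  [on edge]
    (9,7)@(19, 15): e=[-18,0,36] → ·  [on edge]
    (4,10)@(9, 21): e=[90,-72,0] → ·  [on edge]
  covered (3 px):
    · · · · · · · · · · · ·
    · · · · · · · · · · · ·
    · · · · · · · · · · · ·
    · · █ · · · · · · · · ·
    · · █ █ · · · · · · · ·
    · · · · · · · · · · · ·
    · · · · · · · · · · · ·
    · · · · · · · · · · · ·
    · · · · · · · · · · · ·
    · · · · · · · · · · · ·
    · · · · · · · · · · · ·
T3:
  2·area = 313
  edge (22, 22)→(0, 19): d=(-22,-3) top-left  bias=+0
  edge (0, 19)→(9, 6): d=(9,-13) top-left  bias=+0
  edge (9, 6)→(22, 22): d=(13,16) right/bottom  bias=-1
    (4,3)@(9, 7): e=[291,9,13] → █
    (5,3)@(11, 7): e=[297,35,-19] → ·
    (3,4)@(7, 9): e=[241,1,71] → █
    (5,4)@(11, 9): e=[253,53,7] → █
    (6,4)@(13, 9): e=[259,79,-25] → ·
    (3,5)@(7, 11): e=[197,19,97] → █
    (6,5)@(13, 11): e=[215,97,1] → █
    (7,5)@(15, 11): e=[221,123,-31] → ·
    (2,6)@(5, 13): e=[147,11,155] → █
    (7,6)@(15, 13): e=[177,141,-5] → ·
    (1,7)@(3, 15): e=[97,3,213] → █
    (7,7)@(15, 15): e=[133,159,21] → █
  covered (42 px):
    · · · · · · · · · · · ·
    · · · · · · · · · · · ·
    · · · · · · · · · · · ·
    · · · · █ · · · · · · ·
    · · · █ █ █ · · · · · ·
    · · · █ █ █ █ · · · · ·
    · · █ █ █ █ █ · · · · ·
    · █ █ █ █ █ █ █ · · · ·
    · █ █ █ █ █ █ █ █ · · ·
    █ █ █ █ █ █ █ █ █ █ · ·
    · · · · · · · █ █ █ █ ·

Z-buffer (winner per pixel, '.' = empty):
  . . . 0 . . . . . . . .
  . . . . 0 0 0 0 0 . . .
  . . . . . . 0 0 1 1 . .
  . . 2 . 3 . . 1 1 1 . .
  . . 2 2 3 1 1 1 1 . . .
  . . . 3 1 1 1 1 1 . . .
  . . 3 1 1 1 1 . . . . .
  . 1 1 3 3 3 3 3 . . . .
  . 3 3 3 3 3 3 3 3 . . .
  3 3 3 3 3 3 3 3 3 3 . .
  . . . . . . . 3 3 3 3 .

Final: 2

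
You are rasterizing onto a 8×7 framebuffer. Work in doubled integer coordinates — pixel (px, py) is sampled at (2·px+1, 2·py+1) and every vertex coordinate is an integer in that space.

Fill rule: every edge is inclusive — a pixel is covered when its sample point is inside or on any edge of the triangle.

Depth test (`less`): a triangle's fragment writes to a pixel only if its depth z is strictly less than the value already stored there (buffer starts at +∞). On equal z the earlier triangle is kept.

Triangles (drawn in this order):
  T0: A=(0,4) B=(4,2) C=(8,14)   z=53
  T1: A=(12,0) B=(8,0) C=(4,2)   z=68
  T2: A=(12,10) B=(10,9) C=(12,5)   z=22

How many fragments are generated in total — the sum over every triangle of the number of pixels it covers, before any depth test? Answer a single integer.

T0:
  2·area = 56
  edge (0, 4)→(4, 2): d=(4,-2) inclusive
  edge (4, 2)→(8, 14): d=(4,12) inclusive
  edge (8, 14)→(0, 4): d=(-8,-10) inclusive
    (1,1)@(3, 3): e=[2,16,38] → #
    (2,1)@(5, 3): e=[6,-8,58] → ·
    (0,2)@(1, 5): e=[6,48,2] → #
    (2,2)@(5, 5): e=[14,0,42] → #  [on edge]
    (3,2)@(7, 5): e=[18,-24,62] → ·
    (0,3)@(1, 7): e=[14,56,-14] → ·
    (1,3)@(3, 7): e=[18,32,6] → #
    (3,3)@(7, 7): e=[26,-16,46] → ·
    (1,4)@(3, 9): e=[26,40,-10] → ·
    (2,4)@(5, 9): e=[30,16,10] → #
    (3,4)@(7, 9): e=[34,-8,30] → ·
    (2,5)@(5, 11): e=[38,24,-6] → ·
    (3,5)@(7, 11): e=[42,0,14] → #  [on edge]
  covered (8 px):
    · · · · · · · ·
    · # · · · · · ·
    # # # · · · · ·
    · # # · · · · ·
    · · # · · · · ·
    · · · # · · · ·
    · · · · · · · ·
T1:
  2·area = 8  (B↔C swapped to make it positive)
  edge (12, 0)→(4, 2): d=(-8,2) inclusive
  edge (4, 2)→(8, 0): d=(4,-2) inclusive
  edge (8, 0)→(12, 0): d=(4,0) inclusive
    (3,0)@(7, 1): e=[2,2,4] → #
    (4,0)@(9, 1): e=[-2,6,4] → ·
    (3,1)@(7, 3): e=[-14,10,12] → ·
  covered (1 px):
    · · · # · · · ·
    · · · · · · · ·
    · · · · · · · ·
    · · · · · · · ·
    · · · · · · · ·
    · · · · · · · ·
    · · · · · · · ·
T2:
  2·area = 10
  edge (12, 10)→(10, 9): d=(-2,-1) inclusive
  edge (10, 9)→(12, 5): d=(2,-4) inclusive
  edge (12, 5)→(12, 10): d=(0,5) inclusive
    (6,1)@(13, 3): e=[15,0,-5] → ·  [on edge]
    (5,3)@(11, 7): e=[5,0,5] → #  [on edge]
    (6,3)@(13, 7): e=[7,8,-5] → ·
    (5,4)@(11, 9): e=[1,4,5] → #
    (6,4)@(13, 9): e=[3,12,-5] → ·
    (4,5)@(9, 11): e=[-5,0,15] → ·  [on edge]
    (5,5)@(11, 11): e=[-3,8,5] → ·
  covered (2 px):
    · · · · · · · ·
    · · · · · · · ·
    · · · · · · · ·
    · · · · · # · ·
    · · · · · # · ·
    · · · · · · · ·
    · · · · · · · ·

Final: 11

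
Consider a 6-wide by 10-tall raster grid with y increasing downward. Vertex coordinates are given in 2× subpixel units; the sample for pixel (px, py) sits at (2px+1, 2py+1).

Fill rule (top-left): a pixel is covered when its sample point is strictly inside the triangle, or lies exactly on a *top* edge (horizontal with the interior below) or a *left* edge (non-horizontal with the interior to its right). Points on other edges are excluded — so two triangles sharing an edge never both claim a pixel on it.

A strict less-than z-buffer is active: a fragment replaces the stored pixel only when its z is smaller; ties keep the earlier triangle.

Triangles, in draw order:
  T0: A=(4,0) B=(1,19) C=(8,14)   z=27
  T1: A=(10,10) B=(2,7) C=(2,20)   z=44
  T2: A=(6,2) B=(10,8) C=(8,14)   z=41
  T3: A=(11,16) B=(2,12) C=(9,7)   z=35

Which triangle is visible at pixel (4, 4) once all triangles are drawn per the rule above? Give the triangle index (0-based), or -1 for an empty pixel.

T0:
  2·area = 118  (B↔C swapped to make it positive)
  edge (4, 0)→(8, 14): d=(4,14) right/bottom  bias=-1
  edge (8, 14)→(1, 19): d=(-7,5) right/bottom  bias=-1
  edge (1, 19)→(4, 0): d=(3,-19) top-left  bias=+0
    (2,2)@(5, 5): e=[6,78,34] → █
    (3,2)@(7, 5): e=[-22,68,72] → ·
    (1,3)@(3, 7): e=[42,74,2] → █
    (3,3)@(7, 7): e=[-14,54,78] → ·
    (1,4)@(3, 9): e=[50,60,8] → █
    (3,4)@(7, 9): e=[-6,40,84] → ·
    (1,5)@(3, 11): e=[58,46,14] → █
    (3,5)@(7, 11): e=[2,26,90] → █
    (4,5)@(9, 11): e=[-26,16,128] → ·
    (1,6)@(3, 13): e=[66,32,20] → █
    (4,6)@(9, 13): e=[-18,2,134] → ·
    (1,7)@(3, 15): e=[74,18,26] → █
    (0,9)@(1, 19): e=[118,0,0] → ·  [on edge]
  covered (14 px):
    · · · · · ·
    · · · · · ·
    · · █ · · ·
    · █ █ · · ·
    · █ █ · · ·
    · █ █ █ · ·
    · █ █ █ · ·
    · █ █ · · ·
    · █ · · · ·
    · · · · · ·
T1:
  2·area = 104  (B↔C swapped to make it positive)
  edge (10, 10)→(2, 20): d=(-8,10) right/bottom  bias=-1
  edge (2, 20)→(2, 7): d=(0,-13) top-left  bias=+0
  edge (2, 7)→(10, 10): d=(8,3) right/bottom  bias=-1
    (1,4)@(3, 9): e=[78,13,13] → █
    (2,4)@(5, 9): e=[58,39,7] → █
    (3,4)@(7, 9): e=[38,65,1] → █
    (4,4)@(9, 9): e=[18,91,-5] → ·
    (1,5)@(3, 11): e=[62,13,29] → █
    (4,5)@(9, 11): e=[2,91,11] → █
    (5,5)@(11, 11): e=[-18,117,5] → ·
    (1,6)@(3, 13): e=[46,13,45] → █
    (4,6)@(9, 13): e=[-14,91,27] → ·
    (1,7)@(3, 15): e=[30,13,61] → █
    (3,7)@(7, 15): e=[-10,65,49] → ·
    (1,8)@(3, 17): e=[14,13,77] → █
  covered (13 px):
    · · · · · ·
    · · · · · ·
    · · · · · ·
    · · · · · ·
    · █ █ █ · ·
    · █ █ █ █ ·
    · █ █ █ · ·
    · █ █ · · ·
    · █ · · · ·
    · · · · · ·
T2:
  2·area = 36
  edge (6, 2)→(10, 8): d=(4,6) right/bottom  bias=-1
  edge (10, 8)→(8, 14): d=(-2,6) right/bottom  bias=-1
  edge (8, 14)→(6, 2): d=(-2,-12) top-left  bias=+0
    (3,2)@(7, 5): e=[6,24,6] → █
    (4,2)@(9, 5): e=[-6,12,30] → ·
    (5,2)@(11, 5): e=[-18,0,54] → ·  [on edge]
    (3,3)@(7, 7): e=[14,20,2] → █
    (4,3)@(9, 7): e=[2,8,26] → █
    (5,3)@(11, 7): e=[-10,-4,50] → ·
    (3,4)@(7, 9): e=[22,16,-2] → ·
    (4,4)@(9, 9): e=[10,4,22] → █
    (5,4)@(11, 9): e=[-2,-8,46] → ·
    (4,5)@(9, 11): e=[18,0,18] → ·  [on edge]
    (3,8)@(7, 17): e=[54,0,-18] → ·  [on edge]
  covered (4 px):
    · · · · · ·
    · · · · · ·
    · · · █ · ·
    · · · █ █ ·
    · · · · █ ·
    · · · · · ·
    · · · · · ·
    · · · · · ·
    · · · · · ·
    · · · · · ·
T3:
  2·area = 73
  edge (11, 16)→(2, 12): d=(-9,-4) top-left  bias=+0
  edge (2, 12)→(9, 7): d=(7,-5) top-left  bias=+0
  edge (9, 7)→(11, 16): d=(2,9) right/bottom  bias=-1
    (4,3)@(9, 7): e=[73,0,0] → ·  [on edge]
    (3,4)@(7, 9): e=[47,4,22] → █
    (4,4)@(9, 9): e=[55,14,4] → █
    (5,4)@(11, 9): e=[63,24,-14] → ·
    (2,5)@(5, 11): e=[21,8,44] → █
    (5,5)@(11, 11): e=[45,38,-10] → ·
    (2,6)@(5, 13): e=[3,22,48] → █
    (5,6)@(11, 13): e=[27,52,-6] → ·
    (2,7)@(5, 15): e=[-15,36,52] → ·
    (3,7)@(7, 15): e=[-7,46,34] → ·
    (4,7)@(9, 15): e=[1,56,16] → █
    (5,7)@(11, 15): e=[9,66,-2] → ·
  covered (9 px):
    · · · · · ·
    · · · · · ·
    · · · · · ·
    · · · · · ·
    · · · █ █ ·
    · · █ █ █ ·
    · · █ █ █ ·
    · · · · █ ·
    · · · · · ·
    · · · · · ·

Z-buffer (winner per pixel, '.' = empty):
  . . . . . .
  . . . . . .
  . . 0 2 . .
  . 0 0 2 2 .
  . 0 0 3 3 .
  . 0 0 0 3 .
  . 0 0 0 3 .
  . 0 0 . 3 .
  . 0 . . . .
  . . . . . .

Final: 3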